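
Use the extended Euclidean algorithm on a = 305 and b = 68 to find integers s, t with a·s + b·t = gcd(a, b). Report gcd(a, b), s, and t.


Euclidean algorithm on (305, 68) — divide until remainder is 0:
  305 = 4 · 68 + 33
  68 = 2 · 33 + 2
  33 = 16 · 2 + 1
  2 = 2 · 1 + 0
gcd(305, 68) = 1.
Track Bezout coefficients alongside the remainders: start with r₀ = 305 = a·1 + b·0 (s = 1, t = 0) and r₁ = 68 = a·0 + b·1 (s = 0, t = 1); each new remainder r_{k+1} = r_{k-1} − q_k·r_k inherits s_{k+1} = s_{k-1} − q_k·s_k, t_{k+1} = t_{k-1} − q_k·t_k, so r_k = a·s_k + b·t_k at every step:
  q = 4: r = 33, s = 1 − 4·0 = 1, t = 0 − 4·1 = -4  (check: 305·1 + 68·(-4) = 33)
  q = 2: r = 2, s = 0 − 2·1 = -2, t = 1 − 2·(-4) = 9  (check: 305·(-2) + 68·9 = 2)
  q = 16: r = 1, s = 1 − 16·(-2) = 33, t = -4 − 16·9 = -148  (check: 305·33 + 68·(-148) = 1)
The row with r = 1 (the gcd) gives the Bezout coefficients s = 33, t = -148.
Result: 305 · (33) + 68 · (-148) = 1.

gcd(305, 68) = 1; s = 33, t = -148 (check: 305·33 + 68·(-148) = 1).


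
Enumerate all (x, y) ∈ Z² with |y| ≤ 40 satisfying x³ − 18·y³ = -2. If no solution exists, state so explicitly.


The equation is x³ - 18y³ = -2. For fixed y, x³ = 18·y³ − 2, so a solution requires the RHS to be a perfect cube.
Strategy: iterate y from -40 to 40, compute RHS = 18·y³ − 2, and check whether it is a (positive or negative) perfect cube.
Check small values of y:
  y = 0: RHS = -2 is not a perfect cube.
  y = 1: RHS = 16 is not a perfect cube.
  y = -1: RHS = -20 is not a perfect cube.
  y = 2: RHS = 142 is not a perfect cube.
  y = -2: RHS = -146 is not a perfect cube.
  y = 3: RHS = 484 is not a perfect cube.
  y = -3: RHS = -488 is not a perfect cube.
Continuing the search up to |y| = 40 finds no solutions either.
No (x, y) in the scanned range satisfies the equation.

No integer solutions with |y| ≤ 40.


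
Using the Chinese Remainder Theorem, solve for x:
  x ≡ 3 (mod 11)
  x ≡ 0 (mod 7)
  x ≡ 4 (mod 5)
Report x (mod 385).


Moduli 11, 7, 5 are pairwise coprime; by CRT there is a unique solution modulo M = 11 · 7 · 5 = 385.
Solve pairwise, accumulating the modulus:
  Start with x ≡ 3 (mod 11).
  Combine with x ≡ 0 (mod 7): since gcd(11, 7) = 1, we get a unique residue mod 77.
    Write x = 3 + 11·t and substitute into x ≡ 0 (mod 7): 11·t ≡ 0 − 3 = -3 (mod 7).
    Reduce coefficients mod 7: 4·t ≡ 4 (mod 7).
    The inverse of 4 mod 7 is 2 (since 4·2 = 8 = 1·7 + 1), so t ≡ 2·4 = 8 ≡ 1 (mod 7).
    Then x = 3 + 11·1 = 14, valid modulo lcm(11, 7) = 77: x ≡ 14 (mod 77).
  Combine with x ≡ 4 (mod 5): since gcd(77, 5) = 1, we get a unique residue mod 385.
    Write x = 14 + 77·t and substitute into x ≡ 4 (mod 5): 77·t ≡ 4 − 14 = -10 (mod 5).
    Reduce coefficients mod 5: 2·t ≡ 0 (mod 5).
    The inverse of 2 mod 5 is 3 (since 2·3 = 6 = 1·5 + 1), so t ≡ 3·0 = 0 ≡ 0 (mod 5).
    Then x = 14 + 77·0 = 14, valid modulo lcm(77, 5) = 385: x ≡ 14 (mod 385).
Verify: 14 mod 11 = 3 ✓, 14 mod 7 = 0 ✓, 14 mod 5 = 4 ✓.

x ≡ 14 (mod 385).


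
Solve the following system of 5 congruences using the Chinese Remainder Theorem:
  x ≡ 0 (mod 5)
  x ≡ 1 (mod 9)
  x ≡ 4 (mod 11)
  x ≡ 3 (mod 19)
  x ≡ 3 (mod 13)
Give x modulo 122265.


Product of moduli M = 5 · 9 · 11 · 19 · 13 = 122265.
Merge one congruence at a time:
  Start: x ≡ 0 (mod 5).
  Combine with x ≡ 1 (mod 9); new modulus lcm = 45.
    Write x = 0 + 5·t and substitute into x ≡ 1 (mod 9): 5·t ≡ 1 − 0 = 1 (mod 9).
    The inverse of 5 mod 9 is 2 (since 5·2 = 10 = 1·9 + 1), so t ≡ 2·1 = 2 ≡ 2 (mod 9).
    Then x = 0 + 5·2 = 10, valid modulo lcm(5, 9) = 45: x ≡ 10 (mod 45).
  Combine with x ≡ 4 (mod 11); new modulus lcm = 495.
    Write x = 10 + 45·t and substitute into x ≡ 4 (mod 11): 45·t ≡ 4 − 10 = -6 (mod 11).
    Reduce coefficients mod 11: 1·t ≡ 5 (mod 11).
    So t ≡ 5 (mod 11).
    Then x = 10 + 45·5 = 235, valid modulo lcm(45, 11) = 495: x ≡ 235 (mod 495).
  Combine with x ≡ 3 (mod 19); new modulus lcm = 9405.
    Write x = 235 + 495·t and substitute into x ≡ 3 (mod 19): 495·t ≡ 3 − 235 = -232 (mod 19).
    Reduce coefficients mod 19: 1·t ≡ 15 (mod 19).
    So t ≡ 15 (mod 19).
    Then x = 235 + 495·15 = 7660, valid modulo lcm(495, 19) = 9405: x ≡ 7660 (mod 9405).
  Combine with x ≡ 3 (mod 13); new modulus lcm = 122265.
    Write x = 7660 + 9405·t and substitute into x ≡ 3 (mod 13): 9405·t ≡ 3 − 7660 = -7657 (mod 13).
    Reduce coefficients mod 13: 6·t ≡ 0 (mod 13).
    The inverse of 6 mod 13 is 11 (since 6·11 = 66 = 5·13 + 1), so t ≡ 11·0 = 0 ≡ 0 (mod 13).
    Then x = 7660 + 9405·0 = 7660, valid modulo lcm(9405, 13) = 122265: x ≡ 7660 (mod 122265).
Verify against each original: 7660 mod 5 = 0, 7660 mod 9 = 1, 7660 mod 11 = 4, 7660 mod 19 = 3, 7660 mod 13 = 3.

x ≡ 7660 (mod 122265).


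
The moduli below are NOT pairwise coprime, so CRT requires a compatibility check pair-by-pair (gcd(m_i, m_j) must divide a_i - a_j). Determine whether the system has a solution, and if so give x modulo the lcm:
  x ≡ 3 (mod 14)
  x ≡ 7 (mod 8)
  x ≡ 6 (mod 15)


Moduli 14, 8, 15 are not pairwise coprime, so CRT works modulo lcm(m_i) when all pairwise compatibility conditions hold.
Pairwise compatibility: gcd(m_i, m_j) must divide a_i - a_j for every pair.
Merge one congruence at a time:
  Start: x ≡ 3 (mod 14).
  Combine with x ≡ 7 (mod 8): gcd(14, 8) = 2; 7 - 3 = 4, which IS divisible by 2, so compatible.
    Write x = 3 + 14·t and substitute into x ≡ 7 (mod 8): 14·t ≡ 7 − 3 = 4 (mod 8).
    Divide the congruence (and modulus) by g = 2: 7·t ≡ 2 (mod 4).
    Reduce coefficients mod 4: 3·t ≡ 2 (mod 4).
    The inverse of 3 mod 4 is 3 (since 3·3 = 9 = 2·4 + 1), so t ≡ 3·2 = 6 ≡ 2 (mod 4).
    Then x = 3 + 14·2 = 31, valid modulo lcm(14, 8) = 56: x ≡ 31 (mod 56).
  Combine with x ≡ 6 (mod 15): gcd(56, 15) = 1; 6 - 31 = -25, which IS divisible by 1, so compatible.
    Write x = 31 + 56·t and substitute into x ≡ 6 (mod 15): 56·t ≡ 6 − 31 = -25 (mod 15).
    Reduce coefficients mod 15: 11·t ≡ 5 (mod 15).
    The inverse of 11 mod 15 is 11 (since 11·11 = 121 = 8·15 + 1), so t ≡ 11·5 = 55 ≡ 10 (mod 15).
    Then x = 31 + 56·10 = 591, valid modulo lcm(56, 15) = 840: x ≡ 591 (mod 840).
Verify: 591 mod 14 = 3, 591 mod 8 = 7, 591 mod 15 = 6.

x ≡ 591 (mod 840).


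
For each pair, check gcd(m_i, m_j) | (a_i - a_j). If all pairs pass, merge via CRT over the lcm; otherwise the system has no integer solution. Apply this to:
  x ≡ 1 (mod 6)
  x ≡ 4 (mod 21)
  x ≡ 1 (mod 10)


Moduli 6, 21, 10 are not pairwise coprime, so CRT works modulo lcm(m_i) when all pairwise compatibility conditions hold.
Pairwise compatibility: gcd(m_i, m_j) must divide a_i - a_j for every pair.
Merge one congruence at a time:
  Start: x ≡ 1 (mod 6).
  Combine with x ≡ 4 (mod 21): gcd(6, 21) = 3; 4 - 1 = 3, which IS divisible by 3, so compatible.
    Write x = 1 + 6·t and substitute into x ≡ 4 (mod 21): 6·t ≡ 4 − 1 = 3 (mod 21).
    Divide the congruence (and modulus) by g = 3: 2·t ≡ 1 (mod 7).
    The inverse of 2 mod 7 is 4 (since 2·4 = 8 = 1·7 + 1), so t ≡ 4·1 = 4 ≡ 4 (mod 7).
    Then x = 1 + 6·4 = 25, valid modulo lcm(6, 21) = 42: x ≡ 25 (mod 42).
  Combine with x ≡ 1 (mod 10): gcd(42, 10) = 2; 1 - 25 = -24, which IS divisible by 2, so compatible.
    Write x = 25 + 42·t and substitute into x ≡ 1 (mod 10): 42·t ≡ 1 − 25 = -24 (mod 10).
    Divide the congruence (and modulus) by g = 2: 21·t ≡ -12 (mod 5).
    Reduce coefficients mod 5: 1·t ≡ 3 (mod 5).
    So t ≡ 3 (mod 5).
    Then x = 25 + 42·3 = 151, valid modulo lcm(42, 10) = 210: x ≡ 151 (mod 210).
Verify: 151 mod 6 = 1, 151 mod 21 = 4, 151 mod 10 = 1.

x ≡ 151 (mod 210).


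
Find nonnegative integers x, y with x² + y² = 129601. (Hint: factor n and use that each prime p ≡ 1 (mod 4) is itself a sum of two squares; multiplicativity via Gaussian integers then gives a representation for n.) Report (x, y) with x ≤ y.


Step 1: Factor n = 129601 = 29 · 41 · 109.
Step 2: Check the mod-4 condition on each prime factor: 29 ≡ 1 (mod 4), exponent 1; 41 ≡ 1 (mod 4), exponent 1; 109 ≡ 1 (mod 4), exponent 1.
All primes ≡ 3 (mod 4) appear to even exponent (or don't appear), so by the two-squares theorem n IS expressible as a sum of two squares.
Step 3: Build a representation. Here n = 29 · 41 · 109 is a product of primes ≡ 1 (mod 4). Each prime p ≡ 1 (mod 4) is itself a sum of two squares; find a² by testing p − a² for a perfect square:
  29: 29 − 1² = 28, 29 − 2² = 25 = 5² ⇒ 29 = 2² + 5².
  41: 41 − 1² = 40, 41 − 2² = 37, 41 − 3² = 32, 41 − 4² = 25 = 5² ⇒ 41 = 4² + 5².
  109: 109 − 1² = 108, 109 − 2² = 105, 109 − 3² = 100 = 10² ⇒ 109 = 3² + 10².
  Combine using the Brahmagupta–Fibonacci identity (a² + b²)(c² + d²) = (ac − bd)² + (ad + bc)² = (ac + bd)² + (ad − bc)²:
  29 · 41 = 1189: from (2² + 5²)(4² + 5²), take (2·4 − 5·5, 2·5 + 5·4) = (8 − 25, 10 + 20) = (-17, 30); dropping signs (only squares matter) gives (17, 30); check 17² + 30² = 289 + 900 = 1189 ✓.
  1189 · 109 = 129601: from (17² + 30²)(3² + 10²), take (17·3 − 30·10, 17·10 + 30·3) = (51 − 300, 170 + 90) = (-249, 260); dropping signs (only squares matter) gives (249, 260); check 249² + 260² = 62001 + 67600 = 129601 ✓.
Step 4: Order so x ≤ y and verify: 249² + 260² = 62001 + 67600 = 129601 = n. ✓

n = 129601 = 249² + 260² (one valid representation with x ≤ y).


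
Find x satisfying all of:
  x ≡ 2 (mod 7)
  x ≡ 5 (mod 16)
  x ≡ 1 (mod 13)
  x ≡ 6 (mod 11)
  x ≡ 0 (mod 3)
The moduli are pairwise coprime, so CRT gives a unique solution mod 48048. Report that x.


Product of moduli M = 7 · 16 · 13 · 11 · 3 = 48048.
Merge one congruence at a time:
  Start: x ≡ 2 (mod 7).
  Combine with x ≡ 5 (mod 16); new modulus lcm = 112.
    Write x = 2 + 7·t and substitute into x ≡ 5 (mod 16): 7·t ≡ 5 − 2 = 3 (mod 16).
    The inverse of 7 mod 16 is 7 (since 7·7 = 49 = 3·16 + 1), so t ≡ 7·3 = 21 ≡ 5 (mod 16).
    Then x = 2 + 7·5 = 37, valid modulo lcm(7, 16) = 112: x ≡ 37 (mod 112).
  Combine with x ≡ 1 (mod 13); new modulus lcm = 1456.
    Write x = 37 + 112·t and substitute into x ≡ 1 (mod 13): 112·t ≡ 1 − 37 = -36 (mod 13).
    Reduce coefficients mod 13: 8·t ≡ 3 (mod 13).
    The inverse of 8 mod 13 is 5 (since 8·5 = 40 = 3·13 + 1), so t ≡ 5·3 = 15 ≡ 2 (mod 13).
    Then x = 37 + 112·2 = 261, valid modulo lcm(112, 13) = 1456: x ≡ 261 (mod 1456).
  Combine with x ≡ 6 (mod 11); new modulus lcm = 16016.
    Write x = 261 + 1456·t and substitute into x ≡ 6 (mod 11): 1456·t ≡ 6 − 261 = -255 (mod 11).
    Reduce coefficients mod 11: 4·t ≡ 9 (mod 11).
    The inverse of 4 mod 11 is 3 (since 4·3 = 12 = 1·11 + 1), so t ≡ 3·9 = 27 ≡ 5 (mod 11).
    Then x = 261 + 1456·5 = 7541, valid modulo lcm(1456, 11) = 16016: x ≡ 7541 (mod 16016).
  Combine with x ≡ 0 (mod 3); new modulus lcm = 48048.
    Write x = 7541 + 16016·t and substitute into x ≡ 0 (mod 3): 16016·t ≡ 0 − 7541 = -7541 (mod 3).
    Reduce coefficients mod 3: 2·t ≡ 1 (mod 3).
    The inverse of 2 mod 3 is 2 (since 2·2 = 4 = 1·3 + 1), so t ≡ 2·1 = 2 ≡ 2 (mod 3).
    Then x = 7541 + 16016·2 = 39573, valid modulo lcm(16016, 3) = 48048: x ≡ 39573 (mod 48048).
Verify against each original: 39573 mod 7 = 2, 39573 mod 16 = 5, 39573 mod 13 = 1, 39573 mod 11 = 6, 39573 mod 3 = 0.

x ≡ 39573 (mod 48048).


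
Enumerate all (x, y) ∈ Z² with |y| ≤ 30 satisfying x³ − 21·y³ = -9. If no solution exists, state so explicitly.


The equation is x³ - 21y³ = -9. For fixed y, x³ = 21·y³ − 9, so a solution requires the RHS to be a perfect cube.
Strategy: iterate y from -30 to 30, compute RHS = 21·y³ − 9, and check whether it is a (positive or negative) perfect cube.
Check small values of y:
  y = 0: RHS = -9 is not a perfect cube.
  y = 1: RHS = 12 is not a perfect cube.
  y = -1: RHS = -30 is not a perfect cube.
  y = 2: RHS = 159 is not a perfect cube.
  y = -2: RHS = -177 is not a perfect cube.
  y = 3: RHS = 558 is not a perfect cube.
  y = -3: RHS = -576 is not a perfect cube.
Continuing the search up to |y| = 30 finds no solutions either.
No (x, y) in the scanned range satisfies the equation.

No integer solutions with |y| ≤ 30.


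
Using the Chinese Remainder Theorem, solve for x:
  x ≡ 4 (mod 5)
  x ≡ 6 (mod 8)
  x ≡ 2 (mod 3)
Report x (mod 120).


Moduli 5, 8, 3 are pairwise coprime; by CRT there is a unique solution modulo M = 5 · 8 · 3 = 120.
Solve pairwise, accumulating the modulus:
  Start with x ≡ 4 (mod 5).
  Combine with x ≡ 6 (mod 8): since gcd(5, 8) = 1, we get a unique residue mod 40.
    Write x = 4 + 5·t and substitute into x ≡ 6 (mod 8): 5·t ≡ 6 − 4 = 2 (mod 8).
    The inverse of 5 mod 8 is 5 (since 5·5 = 25 = 3·8 + 1), so t ≡ 5·2 = 10 ≡ 2 (mod 8).
    Then x = 4 + 5·2 = 14, valid modulo lcm(5, 8) = 40: x ≡ 14 (mod 40).
  Combine with x ≡ 2 (mod 3): since gcd(40, 3) = 1, we get a unique residue mod 120.
    Write x = 14 + 40·t and substitute into x ≡ 2 (mod 3): 40·t ≡ 2 − 14 = -12 (mod 3).
    Reduce coefficients mod 3: 1·t ≡ 0 (mod 3).
    So t ≡ 0 (mod 3).
    Then x = 14 + 40·0 = 14, valid modulo lcm(40, 3) = 120: x ≡ 14 (mod 120).
Verify: 14 mod 5 = 4 ✓, 14 mod 8 = 6 ✓, 14 mod 3 = 2 ✓.

x ≡ 14 (mod 120).


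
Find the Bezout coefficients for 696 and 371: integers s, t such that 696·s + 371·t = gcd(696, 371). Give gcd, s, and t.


Euclidean algorithm on (696, 371) — divide until remainder is 0:
  696 = 1 · 371 + 325
  371 = 1 · 325 + 46
  325 = 7 · 46 + 3
  46 = 15 · 3 + 1
  3 = 3 · 1 + 0
gcd(696, 371) = 1.
Track Bezout coefficients alongside the remainders: start with r₀ = 696 = a·1 + b·0 (s = 1, t = 0) and r₁ = 371 = a·0 + b·1 (s = 0, t = 1); each new remainder r_{k+1} = r_{k-1} − q_k·r_k inherits s_{k+1} = s_{k-1} − q_k·s_k, t_{k+1} = t_{k-1} − q_k·t_k, so r_k = a·s_k + b·t_k at every step:
  q = 1: r = 325, s = 1 − 1·0 = 1, t = 0 − 1·1 = -1  (check: 696·1 + 371·(-1) = 325)
  q = 1: r = 46, s = 0 − 1·1 = -1, t = 1 − 1·(-1) = 2  (check: 696·(-1) + 371·2 = 46)
  q = 7: r = 3, s = 1 − 7·(-1) = 8, t = -1 − 7·2 = -15  (check: 696·8 + 371·(-15) = 3)
  q = 15: r = 1, s = -1 − 15·8 = -121, t = 2 − 15·(-15) = 227  (check: 696·(-121) + 371·227 = 1)
The row with r = 1 (the gcd) gives the Bezout coefficients s = -121, t = 227.
Result: 696 · (-121) + 371 · (227) = 1.

gcd(696, 371) = 1; s = -121, t = 227 (check: 696·(-121) + 371·227 = 1).


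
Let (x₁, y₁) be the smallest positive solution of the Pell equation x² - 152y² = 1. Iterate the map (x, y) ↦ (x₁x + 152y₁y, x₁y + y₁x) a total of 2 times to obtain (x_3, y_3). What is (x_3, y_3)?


Step 1: Find the fundamental solution (x₁, y₁) of x² - 152y² = 1.
  Expand √152 as a continued fraction. a₀ = ⌊√152⌋ = 12; iterate m_{k+1} = d_k·a_k − m_k, d_{k+1} = (152 − m_{k+1}²)/d_k, a_{k+1} = ⌊(a₀ + m_{k+1})/d_{k+1}⌋ (starting m₀ = 0, d₀ = 1), with convergents p_k = a_k·p_{k-1} + p_{k-2}, q_k = a_k·q_{k-1} + q_{k-2} (p₋₁ = 1, q₋₁ = 0):
  k = 0: a₀ = 12; p₀/q₀ = 12/1; p₀² − 152·q₀² = 144 − 152 = -8.
  k = 1: m = 12, d = 8, a = ⌊(12 + 12)/8⌋ = 3; p/q = (3·12 + 1)/(3·1 + 0) = 37/3; p² − 152·q² = 1369 − 1368 = 1.
  The first convergent with p² − 152·q² = 1 gives the fundamental solution (x₁, y₁) = (37, 3).
Step 2: Apply the recurrence (x_{n+1}, y_{n+1}) = (x₁x_n + 152y₁y_n, x₁y_n + y₁x_n) repeatedly.
  From (x_1, y_1) = (37, 3): x_2 = 37·37 + 152·3·3 = 2737; y_2 = 37·3 + 3·37 = 222.
  From (x_2, y_2) = (2737, 222): x_3 = 37·2737 + 152·3·222 = 202501; y_3 = 37·222 + 3·2737 = 16425.
Step 3: Verify x_3² - 152·y_3² = 41006655001 - 41006655000 = 1 (should be 1). ✓

(x_1, y_1) = (37, 3); (x_3, y_3) = (202501, 16425).


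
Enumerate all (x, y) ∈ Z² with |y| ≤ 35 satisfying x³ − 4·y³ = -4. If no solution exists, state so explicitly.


The equation is x³ - 4y³ = -4. For fixed y, x³ = 4·y³ − 4, so a solution requires the RHS to be a perfect cube.
Strategy: iterate y from -35 to 35, compute RHS = 4·y³ − 4, and check whether it is a (positive or negative) perfect cube.
Check small values of y:
  y = 0: RHS = -4 is not a perfect cube.
  y = 1: RHS = 0 = (0)³ ⇒ x = 0 works.
  y = -1: RHS = -8 = (-2)³ ⇒ x = -2 works.
  y = 2: RHS = 28 is not a perfect cube.
  y = -2: RHS = -36 is not a perfect cube.
  y = 3: RHS = 104 is not a perfect cube.
  y = -3: RHS = -112 is not a perfect cube.
Continuing the search up to |y| = 35 finds no further solutions beyond those listed.
Collected solutions: (0, 1), (-2, -1).

Solutions (with |y| ≤ 35): (0, 1), (-2, -1).


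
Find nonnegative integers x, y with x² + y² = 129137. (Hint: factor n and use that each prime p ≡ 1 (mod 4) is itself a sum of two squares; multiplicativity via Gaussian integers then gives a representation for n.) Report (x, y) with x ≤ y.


Step 1: Factor n = 129137 = 29 · 61 · 73.
Step 2: Check the mod-4 condition on each prime factor: 29 ≡ 1 (mod 4), exponent 1; 61 ≡ 1 (mod 4), exponent 1; 73 ≡ 1 (mod 4), exponent 1.
All primes ≡ 3 (mod 4) appear to even exponent (or don't appear), so by the two-squares theorem n IS expressible as a sum of two squares.
Step 3: Build a representation. Here n = 29 · 61 · 73 is a product of primes ≡ 1 (mod 4). Each prime p ≡ 1 (mod 4) is itself a sum of two squares; find a² by testing p − a² for a perfect square:
  29: 29 − 1² = 28, 29 − 2² = 25 = 5² ⇒ 29 = 2² + 5².
  61: 61 − 1² = 60, 61 − 2² = 57, 61 − 3² = 52, 61 − 4² = 45, 61 − 5² = 36 = 6² ⇒ 61 = 5² + 6².
  73: 73 − 1² = 72, 73 − 2² = 69, 73 − 3² = 64 = 8² ⇒ 73 = 3² + 8².
  Combine using the Brahmagupta–Fibonacci identity (a² + b²)(c² + d²) = (ac − bd)² + (ad + bc)² = (ac + bd)² + (ad − bc)²:
  29 · 61 = 1769: from (2² + 5²)(5² + 6²), take (2·5 − 5·6, 2·6 + 5·5) = (10 − 30, 12 + 25) = (-20, 37); dropping signs (only squares matter) gives (20, 37); check 20² + 37² = 400 + 1369 = 1769 ✓.
  1769 · 73 = 129137: from (20² + 37²)(3² + 8²), take (20·3 − 37·8, 20·8 + 37·3) = (60 − 296, 160 + 111) = (-236, 271); dropping signs (only squares matter) gives (236, 271); check 236² + 271² = 55696 + 73441 = 129137 ✓.
Step 4: Order so x ≤ y and verify: 236² + 271² = 55696 + 73441 = 129137 = n. ✓

n = 129137 = 236² + 271² (one valid representation with x ≤ y).


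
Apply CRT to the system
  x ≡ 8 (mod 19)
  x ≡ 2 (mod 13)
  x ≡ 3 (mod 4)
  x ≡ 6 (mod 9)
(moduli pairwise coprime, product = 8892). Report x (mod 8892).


Product of moduli M = 19 · 13 · 4 · 9 = 8892.
Merge one congruence at a time:
  Start: x ≡ 8 (mod 19).
  Combine with x ≡ 2 (mod 13); new modulus lcm = 247.
    Write x = 8 + 19·t and substitute into x ≡ 2 (mod 13): 19·t ≡ 2 − 8 = -6 (mod 13).
    Reduce coefficients mod 13: 6·t ≡ 7 (mod 13).
    The inverse of 6 mod 13 is 11 (since 6·11 = 66 = 5·13 + 1), so t ≡ 11·7 = 77 ≡ 12 (mod 13).
    Then x = 8 + 19·12 = 236, valid modulo lcm(19, 13) = 247: x ≡ 236 (mod 247).
  Combine with x ≡ 3 (mod 4); new modulus lcm = 988.
    Write x = 236 + 247·t and substitute into x ≡ 3 (mod 4): 247·t ≡ 3 − 236 = -233 (mod 4).
    Reduce coefficients mod 4: 3·t ≡ 3 (mod 4).
    The inverse of 3 mod 4 is 3 (since 3·3 = 9 = 2·4 + 1), so t ≡ 3·3 = 9 ≡ 1 (mod 4).
    Then x = 236 + 247·1 = 483, valid modulo lcm(247, 4) = 988: x ≡ 483 (mod 988).
  Combine with x ≡ 6 (mod 9); new modulus lcm = 8892.
    Write x = 483 + 988·t and substitute into x ≡ 6 (mod 9): 988·t ≡ 6 − 483 = -477 (mod 9).
    Reduce coefficients mod 9: 7·t ≡ 0 (mod 9).
    The inverse of 7 mod 9 is 4 (since 7·4 = 28 = 3·9 + 1), so t ≡ 4·0 = 0 ≡ 0 (mod 9).
    Then x = 483 + 988·0 = 483, valid modulo lcm(988, 9) = 8892: x ≡ 483 (mod 8892).
Verify against each original: 483 mod 19 = 8, 483 mod 13 = 2, 483 mod 4 = 3, 483 mod 9 = 6.

x ≡ 483 (mod 8892).


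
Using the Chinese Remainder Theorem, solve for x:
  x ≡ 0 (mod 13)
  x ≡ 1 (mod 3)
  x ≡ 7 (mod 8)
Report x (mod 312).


Moduli 13, 3, 8 are pairwise coprime; by CRT there is a unique solution modulo M = 13 · 3 · 8 = 312.
Solve pairwise, accumulating the modulus:
  Start with x ≡ 0 (mod 13).
  Combine with x ≡ 1 (mod 3): since gcd(13, 3) = 1, we get a unique residue mod 39.
    Write x = 0 + 13·t and substitute into x ≡ 1 (mod 3): 13·t ≡ 1 − 0 = 1 (mod 3).
    Reduce coefficients mod 3: 1·t ≡ 1 (mod 3).
    So t ≡ 1 (mod 3).
    Then x = 0 + 13·1 = 13, valid modulo lcm(13, 3) = 39: x ≡ 13 (mod 39).
  Combine with x ≡ 7 (mod 8): since gcd(39, 8) = 1, we get a unique residue mod 312.
    Write x = 13 + 39·t and substitute into x ≡ 7 (mod 8): 39·t ≡ 7 − 13 = -6 (mod 8).
    Reduce coefficients mod 8: 7·t ≡ 2 (mod 8).
    The inverse of 7 mod 8 is 7 (since 7·7 = 49 = 6·8 + 1), so t ≡ 7·2 = 14 ≡ 6 (mod 8).
    Then x = 13 + 39·6 = 247, valid modulo lcm(39, 8) = 312: x ≡ 247 (mod 312).
Verify: 247 mod 13 = 0 ✓, 247 mod 3 = 1 ✓, 247 mod 8 = 7 ✓.

x ≡ 247 (mod 312).


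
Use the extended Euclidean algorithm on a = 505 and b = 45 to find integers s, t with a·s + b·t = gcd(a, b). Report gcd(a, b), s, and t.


Euclidean algorithm on (505, 45) — divide until remainder is 0:
  505 = 11 · 45 + 10
  45 = 4 · 10 + 5
  10 = 2 · 5 + 0
gcd(505, 45) = 5.
Track Bezout coefficients alongside the remainders: start with r₀ = 505 = a·1 + b·0 (s = 1, t = 0) and r₁ = 45 = a·0 + b·1 (s = 0, t = 1); each new remainder r_{k+1} = r_{k-1} − q_k·r_k inherits s_{k+1} = s_{k-1} − q_k·s_k, t_{k+1} = t_{k-1} − q_k·t_k, so r_k = a·s_k + b·t_k at every step:
  q = 11: r = 10, s = 1 − 11·0 = 1, t = 0 − 11·1 = -11  (check: 505·1 + 45·(-11) = 10)
  q = 4: r = 5, s = 0 − 4·1 = -4, t = 1 − 4·(-11) = 45  (check: 505·(-4) + 45·45 = 5)
The row with r = 5 (the gcd) gives the Bezout coefficients s = -4, t = 45.
Result: 505 · (-4) + 45 · (45) = 5.

gcd(505, 45) = 5; s = -4, t = 45 (check: 505·(-4) + 45·45 = 5).


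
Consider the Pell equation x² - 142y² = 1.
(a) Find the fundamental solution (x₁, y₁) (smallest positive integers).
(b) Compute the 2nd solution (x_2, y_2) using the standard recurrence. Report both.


Step 1: Find the fundamental solution (x₁, y₁) of x² - 142y² = 1.
  Expand √142 as a continued fraction. a₀ = ⌊√142⌋ = 11; iterate m_{k+1} = d_k·a_k − m_k, d_{k+1} = (142 − m_{k+1}²)/d_k, a_{k+1} = ⌊(a₀ + m_{k+1})/d_{k+1}⌋ (starting m₀ = 0, d₀ = 1), with convergents p_k = a_k·p_{k-1} + p_{k-2}, q_k = a_k·q_{k-1} + q_{k-2} (p₋₁ = 1, q₋₁ = 0):
  k = 0: a₀ = 11; p₀/q₀ = 11/1; p₀² − 142·q₀² = 121 − 142 = -21.
  k = 1: m = 11, d = 21, a = ⌊(11 + 11)/21⌋ = 1; p/q = (1·11 + 1)/(1·1 + 0) = 12/1; p² − 142·q² = 144 − 142 = 2.
  k = 2: m = 10, d = 2, a = ⌊(11 + 10)/2⌋ = 10; p/q = (10·12 + 11)/(10·1 + 1) = 131/11; p² − 142·q² = 17161 − 17182 = -21.
  k = 3: m = 10, d = 21, a = ⌊(11 + 10)/21⌋ = 1; p/q = (1·131 + 12)/(1·11 + 1) = 143/12; p² − 142·q² = 20449 − 20448 = 1.
  The first convergent with p² − 142·q² = 1 gives the fundamental solution (x₁, y₁) = (143, 12).
Step 2: Apply the recurrence (x_{n+1}, y_{n+1}) = (x₁x_n + 142y₁y_n, x₁y_n + y₁x_n) repeatedly.
  From (x_1, y_1) = (143, 12): x_2 = 143·143 + 142·12·12 = 40897; y_2 = 143·12 + 12·143 = 3432.
Step 3: Verify x_2² - 142·y_2² = 1672564609 - 1672564608 = 1 (should be 1). ✓

(x_1, y_1) = (143, 12); (x_2, y_2) = (40897, 3432).


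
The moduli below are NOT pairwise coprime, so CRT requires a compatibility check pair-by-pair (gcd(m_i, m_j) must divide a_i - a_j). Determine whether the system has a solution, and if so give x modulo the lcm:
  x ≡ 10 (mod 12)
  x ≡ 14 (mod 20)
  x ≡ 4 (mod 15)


Moduli 12, 20, 15 are not pairwise coprime, so CRT works modulo lcm(m_i) when all pairwise compatibility conditions hold.
Pairwise compatibility: gcd(m_i, m_j) must divide a_i - a_j for every pair.
Merge one congruence at a time:
  Start: x ≡ 10 (mod 12).
  Combine with x ≡ 14 (mod 20): gcd(12, 20) = 4; 14 - 10 = 4, which IS divisible by 4, so compatible.
    Write x = 10 + 12·t and substitute into x ≡ 14 (mod 20): 12·t ≡ 14 − 10 = 4 (mod 20).
    Divide the congruence (and modulus) by g = 4: 3·t ≡ 1 (mod 5).
    The inverse of 3 mod 5 is 2 (since 3·2 = 6 = 1·5 + 1), so t ≡ 2·1 = 2 ≡ 2 (mod 5).
    Then x = 10 + 12·2 = 34, valid modulo lcm(12, 20) = 60: x ≡ 34 (mod 60).
  Combine with x ≡ 4 (mod 15): gcd(60, 15) = 15; 4 - 34 = -30, which IS divisible by 15, so compatible.
    Write x = 34 + 60·t and substitute into x ≡ 4 (mod 15): 60·t ≡ 4 − 34 = -30 (mod 15).
    Divide the congruence (and modulus) by g = 15: 4·t ≡ -2 (mod 1).
    Modulo 1 every t works; take t = 0.
    Then x = 34 + 60·0 = 34, valid modulo lcm(60, 15) = 60: x ≡ 34 (mod 60).
Verify: 34 mod 12 = 10, 34 mod 20 = 14, 34 mod 15 = 4.

x ≡ 34 (mod 60).


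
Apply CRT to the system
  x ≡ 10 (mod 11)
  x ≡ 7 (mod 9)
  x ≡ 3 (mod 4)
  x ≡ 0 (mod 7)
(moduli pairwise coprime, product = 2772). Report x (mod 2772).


Product of moduli M = 11 · 9 · 4 · 7 = 2772.
Merge one congruence at a time:
  Start: x ≡ 10 (mod 11).
  Combine with x ≡ 7 (mod 9); new modulus lcm = 99.
    Write x = 10 + 11·t and substitute into x ≡ 7 (mod 9): 11·t ≡ 7 − 10 = -3 (mod 9).
    Reduce coefficients mod 9: 2·t ≡ 6 (mod 9).
    The inverse of 2 mod 9 is 5 (since 2·5 = 10 = 1·9 + 1), so t ≡ 5·6 = 30 ≡ 3 (mod 9).
    Then x = 10 + 11·3 = 43, valid modulo lcm(11, 9) = 99: x ≡ 43 (mod 99).
  Combine with x ≡ 3 (mod 4); new modulus lcm = 396.
    Write x = 43 + 99·t and substitute into x ≡ 3 (mod 4): 99·t ≡ 3 − 43 = -40 (mod 4).
    Reduce coefficients mod 4: 3·t ≡ 0 (mod 4).
    The inverse of 3 mod 4 is 3 (since 3·3 = 9 = 2·4 + 1), so t ≡ 3·0 = 0 ≡ 0 (mod 4).
    Then x = 43 + 99·0 = 43, valid modulo lcm(99, 4) = 396: x ≡ 43 (mod 396).
  Combine with x ≡ 0 (mod 7); new modulus lcm = 2772.
    Write x = 43 + 396·t and substitute into x ≡ 0 (mod 7): 396·t ≡ 0 − 43 = -43 (mod 7).
    Reduce coefficients mod 7: 4·t ≡ 6 (mod 7).
    The inverse of 4 mod 7 is 2 (since 4·2 = 8 = 1·7 + 1), so t ≡ 2·6 = 12 ≡ 5 (mod 7).
    Then x = 43 + 396·5 = 2023, valid modulo lcm(396, 7) = 2772: x ≡ 2023 (mod 2772).
Verify against each original: 2023 mod 11 = 10, 2023 mod 9 = 7, 2023 mod 4 = 3, 2023 mod 7 = 0.

x ≡ 2023 (mod 2772).


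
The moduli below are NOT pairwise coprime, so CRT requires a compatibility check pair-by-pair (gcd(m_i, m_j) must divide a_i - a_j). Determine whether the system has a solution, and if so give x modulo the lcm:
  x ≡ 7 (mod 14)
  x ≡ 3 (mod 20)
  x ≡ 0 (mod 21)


Moduli 14, 20, 21 are not pairwise coprime, so CRT works modulo lcm(m_i) when all pairwise compatibility conditions hold.
Pairwise compatibility: gcd(m_i, m_j) must divide a_i - a_j for every pair.
Merge one congruence at a time:
  Start: x ≡ 7 (mod 14).
  Combine with x ≡ 3 (mod 20): gcd(14, 20) = 2; 3 - 7 = -4, which IS divisible by 2, so compatible.
    Write x = 7 + 14·t and substitute into x ≡ 3 (mod 20): 14·t ≡ 3 − 7 = -4 (mod 20).
    Divide the congruence (and modulus) by g = 2: 7·t ≡ -2 (mod 10).
    Reduce coefficients mod 10: 7·t ≡ 8 (mod 10).
    The inverse of 7 mod 10 is 3 (since 7·3 = 21 = 2·10 + 1), so t ≡ 3·8 = 24 ≡ 4 (mod 10).
    Then x = 7 + 14·4 = 63, valid modulo lcm(14, 20) = 140: x ≡ 63 (mod 140).
  Combine with x ≡ 0 (mod 21): gcd(140, 21) = 7; 0 - 63 = -63, which IS divisible by 7, so compatible.
    Write x = 63 + 140·t and substitute into x ≡ 0 (mod 21): 140·t ≡ 0 − 63 = -63 (mod 21).
    Divide the congruence (and modulus) by g = 7: 20·t ≡ -9 (mod 3).
    Reduce coefficients mod 3: 2·t ≡ 0 (mod 3).
    The inverse of 2 mod 3 is 2 (since 2·2 = 4 = 1·3 + 1), so t ≡ 2·0 = 0 ≡ 0 (mod 3).
    Then x = 63 + 140·0 = 63, valid modulo lcm(140, 21) = 420: x ≡ 63 (mod 420).
Verify: 63 mod 14 = 7, 63 mod 20 = 3, 63 mod 21 = 0.

x ≡ 63 (mod 420).


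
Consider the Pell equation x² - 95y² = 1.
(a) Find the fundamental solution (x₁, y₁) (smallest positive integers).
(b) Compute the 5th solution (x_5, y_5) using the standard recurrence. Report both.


Step 1: Find the fundamental solution (x₁, y₁) of x² - 95y² = 1.
  Expand √95 as a continued fraction. a₀ = ⌊√95⌋ = 9; iterate m_{k+1} = d_k·a_k − m_k, d_{k+1} = (95 − m_{k+1}²)/d_k, a_{k+1} = ⌊(a₀ + m_{k+1})/d_{k+1}⌋ (starting m₀ = 0, d₀ = 1), with convergents p_k = a_k·p_{k-1} + p_{k-2}, q_k = a_k·q_{k-1} + q_{k-2} (p₋₁ = 1, q₋₁ = 0):
  k = 0: a₀ = 9; p₀/q₀ = 9/1; p₀² − 95·q₀² = 81 − 95 = -14.
  k = 1: m = 9, d = 14, a = ⌊(9 + 9)/14⌋ = 1; p/q = (1·9 + 1)/(1·1 + 0) = 10/1; p² − 95·q² = 100 − 95 = 5.
  k = 2: m = 5, d = 5, a = ⌊(9 + 5)/5⌋ = 2; p/q = (2·10 + 9)/(2·1 + 1) = 29/3; p² − 95·q² = 841 − 855 = -14.
  k = 3: m = 5, d = 14, a = ⌊(9 + 5)/14⌋ = 1; p/q = (1·29 + 10)/(1·3 + 1) = 39/4; p² − 95·q² = 1521 − 1520 = 1.
  The first convergent with p² − 95·q² = 1 gives the fundamental solution (x₁, y₁) = (39, 4).
Step 2: Apply the recurrence (x_{n+1}, y_{n+1}) = (x₁x_n + 95y₁y_n, x₁y_n + y₁x_n) repeatedly.
  From (x_1, y_1) = (39, 4): x_2 = 39·39 + 95·4·4 = 3041; y_2 = 39·4 + 4·39 = 312.
  From (x_2, y_2) = (3041, 312): x_3 = 39·3041 + 95·4·312 = 237159; y_3 = 39·312 + 4·3041 = 24332.
  From (x_3, y_3) = (237159, 24332): x_4 = 39·237159 + 95·4·24332 = 18495361; y_4 = 39·24332 + 4·237159 = 1897584.
  From (x_4, y_4) = (18495361, 1897584): x_5 = 39·18495361 + 95·4·1897584 = 1442400999; y_5 = 39·1897584 + 4·18495361 = 147987220.
Step 3: Verify x_5² - 95·y_5² = 2080520641916198001 - 2080520641916198000 = 1 (should be 1). ✓

(x_1, y_1) = (39, 4); (x_5, y_5) = (1442400999, 147987220).


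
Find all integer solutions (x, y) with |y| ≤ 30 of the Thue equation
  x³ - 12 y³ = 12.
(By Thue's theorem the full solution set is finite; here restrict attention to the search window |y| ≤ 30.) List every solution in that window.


The equation is x³ - 12y³ = 12. For fixed y, x³ = 12·y³ + 12, so a solution requires the RHS to be a perfect cube.
Strategy: iterate y from -30 to 30, compute RHS = 12·y³ + 12, and check whether it is a (positive or negative) perfect cube.
Check small values of y:
  y = 0: RHS = 12 is not a perfect cube.
  y = 1: RHS = 24 is not a perfect cube.
  y = -1: RHS = 0 = (0)³ ⇒ x = 0 works.
  y = 2: RHS = 108 is not a perfect cube.
  y = -2: RHS = -84 is not a perfect cube.
  y = 3: RHS = 336 is not a perfect cube.
  y = -3: RHS = -312 is not a perfect cube.
Continuing the search up to |y| = 30 finds no further solutions beyond those listed.
Collected solutions: (0, -1).

Solutions (with |y| ≤ 30): (0, -1).


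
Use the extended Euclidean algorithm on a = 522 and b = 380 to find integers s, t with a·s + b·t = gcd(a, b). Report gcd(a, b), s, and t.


Euclidean algorithm on (522, 380) — divide until remainder is 0:
  522 = 1 · 380 + 142
  380 = 2 · 142 + 96
  142 = 1 · 96 + 46
  96 = 2 · 46 + 4
  46 = 11 · 4 + 2
  4 = 2 · 2 + 0
gcd(522, 380) = 2.
Track Bezout coefficients alongside the remainders: start with r₀ = 522 = a·1 + b·0 (s = 1, t = 0) and r₁ = 380 = a·0 + b·1 (s = 0, t = 1); each new remainder r_{k+1} = r_{k-1} − q_k·r_k inherits s_{k+1} = s_{k-1} − q_k·s_k, t_{k+1} = t_{k-1} − q_k·t_k, so r_k = a·s_k + b·t_k at every step:
  q = 1: r = 142, s = 1 − 1·0 = 1, t = 0 − 1·1 = -1  (check: 522·1 + 380·(-1) = 142)
  q = 2: r = 96, s = 0 − 2·1 = -2, t = 1 − 2·(-1) = 3  (check: 522·(-2) + 380·3 = 96)
  q = 1: r = 46, s = 1 − 1·(-2) = 3, t = -1 − 1·3 = -4  (check: 522·3 + 380·(-4) = 46)
  q = 2: r = 4, s = -2 − 2·3 = -8, t = 3 − 2·(-4) = 11  (check: 522·(-8) + 380·11 = 4)
  q = 11: r = 2, s = 3 − 11·(-8) = 91, t = -4 − 11·11 = -125  (check: 522·91 + 380·(-125) = 2)
The row with r = 2 (the gcd) gives the Bezout coefficients s = 91, t = -125.
Result: 522 · (91) + 380 · (-125) = 2.

gcd(522, 380) = 2; s = 91, t = -125 (check: 522·91 + 380·(-125) = 2).


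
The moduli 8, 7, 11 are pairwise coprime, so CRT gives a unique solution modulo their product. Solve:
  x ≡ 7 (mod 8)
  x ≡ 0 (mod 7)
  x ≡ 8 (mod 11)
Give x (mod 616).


Moduli 8, 7, 11 are pairwise coprime; by CRT there is a unique solution modulo M = 8 · 7 · 11 = 616.
Solve pairwise, accumulating the modulus:
  Start with x ≡ 7 (mod 8).
  Combine with x ≡ 0 (mod 7): since gcd(8, 7) = 1, we get a unique residue mod 56.
    Write x = 7 + 8·t and substitute into x ≡ 0 (mod 7): 8·t ≡ 0 − 7 = -7 (mod 7).
    Reduce coefficients mod 7: 1·t ≡ 0 (mod 7).
    So t ≡ 0 (mod 7).
    Then x = 7 + 8·0 = 7, valid modulo lcm(8, 7) = 56: x ≡ 7 (mod 56).
  Combine with x ≡ 8 (mod 11): since gcd(56, 11) = 1, we get a unique residue mod 616.
    Write x = 7 + 56·t and substitute into x ≡ 8 (mod 11): 56·t ≡ 8 − 7 = 1 (mod 11).
    Reduce coefficients mod 11: 1·t ≡ 1 (mod 11).
    So t ≡ 1 (mod 11).
    Then x = 7 + 56·1 = 63, valid modulo lcm(56, 11) = 616: x ≡ 63 (mod 616).
Verify: 63 mod 8 = 7 ✓, 63 mod 7 = 0 ✓, 63 mod 11 = 8 ✓.

x ≡ 63 (mod 616).


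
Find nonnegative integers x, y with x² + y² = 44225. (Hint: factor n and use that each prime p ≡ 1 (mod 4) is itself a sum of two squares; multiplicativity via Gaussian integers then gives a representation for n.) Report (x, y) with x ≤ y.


Step 1: Factor n = 44225 = 5^2 · 29 · 61.
Step 2: Check the mod-4 condition on each prime factor: 5 ≡ 1 (mod 4), exponent 2; 29 ≡ 1 (mod 4), exponent 1; 61 ≡ 1 (mod 4), exponent 1.
All primes ≡ 3 (mod 4) appear to even exponent (or don't appear), so by the two-squares theorem n IS expressible as a sum of two squares.
Step 3: Build a representation. Group n = k² · m with k = 5 and m = 29 · 61 = 1769 (a product of primes ≡ 1 (mod 4)); a representation of m scales to one of n via (k·x)² + (k·y)² = k²(x² + y²). Each prime p ≡ 1 (mod 4) is itself a sum of two squares; find a² by testing p − a² for a perfect square:
  29: 29 − 1² = 28, 29 − 2² = 25 = 5² ⇒ 29 = 2² + 5².
  61: 61 − 1² = 60, 61 − 2² = 57, 61 − 3² = 52, 61 − 4² = 45, 61 − 5² = 36 = 6² ⇒ 61 = 5² + 6².
  Combine using the Brahmagupta–Fibonacci identity (a² + b²)(c² + d²) = (ac − bd)² + (ad + bc)² = (ac + bd)² + (ad − bc)²:
  29 · 61 = 1769: from (2² + 5²)(5² + 6²), take (2·5 − 5·6, 2·6 + 5·5) = (10 − 30, 12 + 25) = (-20, 37); dropping signs (only squares matter) gives (20, 37); check 20² + 37² = 400 + 1369 = 1769 ✓.
  Scale by k = 5: (5·20, 5·37) = (100, 185).
Step 4: Order so x ≤ y and verify: 100² + 185² = 10000 + 34225 = 44225 = n. ✓

n = 44225 = 100² + 185² (one valid representation with x ≤ y).


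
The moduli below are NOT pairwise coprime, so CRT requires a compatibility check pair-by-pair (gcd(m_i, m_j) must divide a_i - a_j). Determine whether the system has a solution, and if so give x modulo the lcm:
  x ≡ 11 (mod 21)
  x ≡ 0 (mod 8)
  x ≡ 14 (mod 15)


Moduli 21, 8, 15 are not pairwise coprime, so CRT works modulo lcm(m_i) when all pairwise compatibility conditions hold.
Pairwise compatibility: gcd(m_i, m_j) must divide a_i - a_j for every pair.
Merge one congruence at a time:
  Start: x ≡ 11 (mod 21).
  Combine with x ≡ 0 (mod 8): gcd(21, 8) = 1; 0 - 11 = -11, which IS divisible by 1, so compatible.
    Write x = 11 + 21·t and substitute into x ≡ 0 (mod 8): 21·t ≡ 0 − 11 = -11 (mod 8).
    Reduce coefficients mod 8: 5·t ≡ 5 (mod 8).
    The inverse of 5 mod 8 is 5 (since 5·5 = 25 = 3·8 + 1), so t ≡ 5·5 = 25 ≡ 1 (mod 8).
    Then x = 11 + 21·1 = 32, valid modulo lcm(21, 8) = 168: x ≡ 32 (mod 168).
  Combine with x ≡ 14 (mod 15): gcd(168, 15) = 3; 14 - 32 = -18, which IS divisible by 3, so compatible.
    Write x = 32 + 168·t and substitute into x ≡ 14 (mod 15): 168·t ≡ 14 − 32 = -18 (mod 15).
    Divide the congruence (and modulus) by g = 3: 56·t ≡ -6 (mod 5).
    Reduce coefficients mod 5: 1·t ≡ 4 (mod 5).
    So t ≡ 4 (mod 5).
    Then x = 32 + 168·4 = 704, valid modulo lcm(168, 15) = 840: x ≡ 704 (mod 840).
Verify: 704 mod 21 = 11, 704 mod 8 = 0, 704 mod 15 = 14.

x ≡ 704 (mod 840).


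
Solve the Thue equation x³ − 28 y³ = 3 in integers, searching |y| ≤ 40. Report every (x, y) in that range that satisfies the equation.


The equation is x³ - 28y³ = 3. For fixed y, x³ = 28·y³ + 3, so a solution requires the RHS to be a perfect cube.
Strategy: iterate y from -40 to 40, compute RHS = 28·y³ + 3, and check whether it is a (positive or negative) perfect cube.
Check small values of y:
  y = 0: RHS = 3 is not a perfect cube.
  y = 1: RHS = 31 is not a perfect cube.
  y = -1: RHS = -25 is not a perfect cube.
  y = 2: RHS = 227 is not a perfect cube.
  y = -2: RHS = -221 is not a perfect cube.
  y = 3: RHS = 759 is not a perfect cube.
  y = -3: RHS = -753 is not a perfect cube.
Continuing the search up to |y| = 40 finds no solutions either.
No (x, y) in the scanned range satisfies the equation.

No integer solutions with |y| ≤ 40.


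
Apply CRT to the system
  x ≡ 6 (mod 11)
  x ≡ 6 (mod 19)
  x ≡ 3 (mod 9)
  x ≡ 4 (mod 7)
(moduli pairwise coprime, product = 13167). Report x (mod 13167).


Product of moduli M = 11 · 19 · 9 · 7 = 13167.
Merge one congruence at a time:
  Start: x ≡ 6 (mod 11).
  Combine with x ≡ 6 (mod 19); new modulus lcm = 209.
    Write x = 6 + 11·t and substitute into x ≡ 6 (mod 19): 11·t ≡ 6 − 6 = 0 (mod 19).
    The inverse of 11 mod 19 is 7 (since 11·7 = 77 = 4·19 + 1), so t ≡ 7·0 = 0 ≡ 0 (mod 19).
    Then x = 6 + 11·0 = 6, valid modulo lcm(11, 19) = 209: x ≡ 6 (mod 209).
  Combine with x ≡ 3 (mod 9); new modulus lcm = 1881.
    Write x = 6 + 209·t and substitute into x ≡ 3 (mod 9): 209·t ≡ 3 − 6 = -3 (mod 9).
    Reduce coefficients mod 9: 2·t ≡ 6 (mod 9).
    The inverse of 2 mod 9 is 5 (since 2·5 = 10 = 1·9 + 1), so t ≡ 5·6 = 30 ≡ 3 (mod 9).
    Then x = 6 + 209·3 = 633, valid modulo lcm(209, 9) = 1881: x ≡ 633 (mod 1881).
  Combine with x ≡ 4 (mod 7); new modulus lcm = 13167.
    Write x = 633 + 1881·t and substitute into x ≡ 4 (mod 7): 1881·t ≡ 4 − 633 = -629 (mod 7).
    Reduce coefficients mod 7: 5·t ≡ 1 (mod 7).
    The inverse of 5 mod 7 is 3 (since 5·3 = 15 = 2·7 + 1), so t ≡ 3·1 = 3 ≡ 3 (mod 7).
    Then x = 633 + 1881·3 = 6276, valid modulo lcm(1881, 7) = 13167: x ≡ 6276 (mod 13167).
Verify against each original: 6276 mod 11 = 6, 6276 mod 19 = 6, 6276 mod 9 = 3, 6276 mod 7 = 4.

x ≡ 6276 (mod 13167).


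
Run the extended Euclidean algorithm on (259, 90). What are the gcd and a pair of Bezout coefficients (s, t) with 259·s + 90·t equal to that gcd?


Euclidean algorithm on (259, 90) — divide until remainder is 0:
  259 = 2 · 90 + 79
  90 = 1 · 79 + 11
  79 = 7 · 11 + 2
  11 = 5 · 2 + 1
  2 = 2 · 1 + 0
gcd(259, 90) = 1.
Track Bezout coefficients alongside the remainders: start with r₀ = 259 = a·1 + b·0 (s = 1, t = 0) and r₁ = 90 = a·0 + b·1 (s = 0, t = 1); each new remainder r_{k+1} = r_{k-1} − q_k·r_k inherits s_{k+1} = s_{k-1} − q_k·s_k, t_{k+1} = t_{k-1} − q_k·t_k, so r_k = a·s_k + b·t_k at every step:
  q = 2: r = 79, s = 1 − 2·0 = 1, t = 0 − 2·1 = -2  (check: 259·1 + 90·(-2) = 79)
  q = 1: r = 11, s = 0 − 1·1 = -1, t = 1 − 1·(-2) = 3  (check: 259·(-1) + 90·3 = 11)
  q = 7: r = 2, s = 1 − 7·(-1) = 8, t = -2 − 7·3 = -23  (check: 259·8 + 90·(-23) = 2)
  q = 5: r = 1, s = -1 − 5·8 = -41, t = 3 − 5·(-23) = 118  (check: 259·(-41) + 90·118 = 1)
The row with r = 1 (the gcd) gives the Bezout coefficients s = -41, t = 118.
Result: 259 · (-41) + 90 · (118) = 1.

gcd(259, 90) = 1; s = -41, t = 118 (check: 259·(-41) + 90·118 = 1).
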